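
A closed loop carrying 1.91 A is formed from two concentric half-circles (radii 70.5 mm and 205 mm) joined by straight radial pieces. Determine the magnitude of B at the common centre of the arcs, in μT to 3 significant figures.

The radial connectors point toward the centre, so dl × r̂ = 0 and they contribute nothing.
Each semicircle gives μ₀I/(4R): inner arc 8.51×10⁻⁶ T, outer arc 2.93×10⁻⁶ T.
The two arcs carry current in opposite angular senses, so their fields oppose: B = |8.51×10⁻⁶ − 2.93×10⁻⁶| = 5.58×10⁻⁶ T.

B ≈ 5.58 μT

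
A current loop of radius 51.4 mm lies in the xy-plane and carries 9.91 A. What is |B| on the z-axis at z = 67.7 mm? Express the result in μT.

On the axis of a circular loop, B = μ₀IR² / [2(R²+z²)^(3/2)].
R² + z² = (0.0514)² + (0.0677)² = 0.007225 m², and (R²+z²)^(3/2) = 6.14×10⁻⁴ m³.
B = (4π×10⁻⁷ × 9.91 × 0.002642) / (2 × 6.14×10⁻⁴) = 2.68×10⁻⁵ T.

B ≈ 26.8 μT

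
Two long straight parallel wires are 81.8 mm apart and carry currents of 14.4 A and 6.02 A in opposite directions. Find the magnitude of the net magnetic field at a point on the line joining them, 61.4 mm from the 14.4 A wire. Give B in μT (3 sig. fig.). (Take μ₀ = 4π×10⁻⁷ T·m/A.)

Each long wire gives B = μ₀I/(2πd). Distances are d₁ = 0.0614 m and d₂ = 0.0204 m.
B₁ = 4.69×10⁻⁵ T, B₂ = 5.90×10⁻⁵ T.
Between antiparallel currents both contributions point the same way, so they add. B = B₁ + B₂ = 4.69×10⁻⁵ + 5.90×10⁻⁵ = 1.06×10⁻⁴ T.

B ≈ 106 μT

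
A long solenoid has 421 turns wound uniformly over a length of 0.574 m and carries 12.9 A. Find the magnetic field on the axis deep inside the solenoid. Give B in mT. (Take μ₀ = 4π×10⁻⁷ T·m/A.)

B ≈ 11.9 mT

Inside a long solenoid, B = μ₀nI with n = 733.4 turns/m.
B = 4π×10⁻⁷ × 733.4 × 12.9 = 1.19×10⁻² T.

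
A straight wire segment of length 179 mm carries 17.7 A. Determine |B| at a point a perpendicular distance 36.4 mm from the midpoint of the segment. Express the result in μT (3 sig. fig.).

For a finite straight segment, B = (μ₀I/4πd)(sinθ₁ + sinθ₂), where θ₁, θ₂ are the angles from the perpendicular to each end.
The perpendicular from the point meets the wire at its midpoint, so each end is L/2 = 0.0895 m away along the wire.
sinθ₁ = 0.0895/√(0.0895²+0.0364²) = 0.9263; sinθ₂ = 0.0895/√(0.0895²+0.0364²) = 0.9263.
B = (4π×10⁻⁷ × 17.7) / (4π × 0.0364) × (0.9263 + 0.9263) = 9.01×10⁻⁵ T.

B ≈ 90.1 μT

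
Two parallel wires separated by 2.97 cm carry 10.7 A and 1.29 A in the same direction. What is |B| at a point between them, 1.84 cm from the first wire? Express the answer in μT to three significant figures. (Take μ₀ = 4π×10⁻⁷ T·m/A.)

Each long wire gives B = μ₀I/(2πd). Distances are d₁ = 0.0184 m and d₂ = 0.0113 m.
B₁ = 1.16×10⁻⁴ T, B₂ = 2.28×10⁻⁵ T.
Between parallel currents the two contributions point in opposite directions, so they subtract. B = |B₁ − B₂| = |1.16×10⁻⁴ − 2.28×10⁻⁵| = 9.35×10⁻⁵ T.

B ≈ 93.5 μT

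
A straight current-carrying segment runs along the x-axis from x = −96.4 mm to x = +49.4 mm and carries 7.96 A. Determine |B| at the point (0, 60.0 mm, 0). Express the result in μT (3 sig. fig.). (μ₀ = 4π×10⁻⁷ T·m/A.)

For a finite straight segment, B = (μ₀I/4πd)(sinθ₁ + sinθ₂), where θ₁, θ₂ are the angles from the perpendicular to each end.
The perpendicular distance is d = 0.06 m; the end-offsets along the wire are a = 0.0964 m and b = 0.0494 m.
sinθ₁ = 0.0964/√(0.0964²+0.06²) = 0.8490; sinθ₂ = 0.0494/√(0.0494²+0.06²) = 0.6356.
B = (4π×10⁻⁷ × 7.96) / (4π × 0.06) × (0.8490 + 0.6356) = 1.97×10⁻⁵ T.

B ≈ 19.7 μT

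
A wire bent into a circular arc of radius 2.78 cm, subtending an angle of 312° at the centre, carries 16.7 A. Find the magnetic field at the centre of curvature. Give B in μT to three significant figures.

The Biot–Savart field of a circular arc at its centre is B = μ₀Iφ/(4πR), with φ = 5.445 rad.
B = (4π×10⁻⁷ × 16.7 × 5.445) / (4π × 0.0278) = 3.27×10⁻⁴ T.

B ≈ 327 μT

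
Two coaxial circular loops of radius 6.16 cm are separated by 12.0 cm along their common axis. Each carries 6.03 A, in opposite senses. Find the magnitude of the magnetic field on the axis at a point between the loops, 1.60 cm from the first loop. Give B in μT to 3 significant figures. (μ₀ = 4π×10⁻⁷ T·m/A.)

Each loop contributes B = μ₀IR²/[2(R²+z²)^(3/2)] on the axis, with z measured from that loop.
Loop 1 (z = 0.016 m): B₁ = 5.58×10⁻⁵ T. Loop 2 (z = 0.104 m): B₂ = 8.14×10⁻⁶ T.
The fields oppose: B = |B₁ − B₂| = 4.76×10⁻⁵ T.

B ≈ 47.6 μT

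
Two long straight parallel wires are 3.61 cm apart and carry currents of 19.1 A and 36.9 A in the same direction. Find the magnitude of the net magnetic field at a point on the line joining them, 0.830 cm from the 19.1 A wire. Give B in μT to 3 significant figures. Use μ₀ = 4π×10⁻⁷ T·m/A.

Each long wire gives B = μ₀I/(2πd). Distances are d₁ = 0.0083 m and d₂ = 0.0278 m.
B₁ = 4.60×10⁻⁴ T, B₂ = 2.65×10⁻⁴ T.
Between parallel currents the two contributions point in opposite directions, so they subtract. B = |B₁ − B₂| = |4.60×10⁻⁴ − 2.65×10⁻⁴| = 1.95×10⁻⁴ T.

B ≈ 195 μT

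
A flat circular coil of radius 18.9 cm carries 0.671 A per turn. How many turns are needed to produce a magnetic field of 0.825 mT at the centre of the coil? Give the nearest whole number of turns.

N = 370

For an N-turn coil, B = Nμ₀I/(2R). A single turn gives B₁ = 2.23×10⁻⁶ T with R = 0.189 m.
N = B/B₁ = 8.25×10⁻⁴ / 2.23×10⁻⁶ = 369.84.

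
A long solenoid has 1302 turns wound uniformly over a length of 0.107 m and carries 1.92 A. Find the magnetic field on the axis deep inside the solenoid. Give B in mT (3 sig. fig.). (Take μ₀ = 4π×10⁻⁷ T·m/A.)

B ≈ 29.4 mT

Inside a long solenoid, B = μ₀nI with n = 1.217×10⁴ turns/m.
B = 4π×10⁻⁷ × 1.217×10⁴ × 1.92 = 2.94×10⁻² T.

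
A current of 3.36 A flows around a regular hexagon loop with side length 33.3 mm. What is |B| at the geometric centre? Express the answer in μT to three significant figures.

B ≈ 69.9 μT

Each side is a finite straight segment at perpendicular distance d = a/(2 tan(π/6)) = 0.02884 m from the centre, with end-angles ±π/6.
One side contributes B₁ = (μ₀I/4πd)·2 sin(π/6) = 1.17×10⁻⁵ T.
All 6 sides add in the same direction: B = 6 × 1.17×10⁻⁵ = 6.99×10⁻⁵ T.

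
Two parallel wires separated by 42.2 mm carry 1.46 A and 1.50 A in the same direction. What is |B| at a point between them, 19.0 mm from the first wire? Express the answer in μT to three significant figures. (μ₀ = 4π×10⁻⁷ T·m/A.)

Each long wire gives B = μ₀I/(2πd). Distances are d₁ = 0.019 m and d₂ = 0.0232 m.
B₁ = 1.54×10⁻⁵ T, B₂ = 1.29×10⁻⁵ T.
Between parallel currents the two contributions point in opposite directions, so they subtract. B = |B₁ − B₂| = |1.54×10⁻⁵ − 1.29×10⁻⁵| = 2.44×10⁻⁶ T.

B ≈ 2.44 μT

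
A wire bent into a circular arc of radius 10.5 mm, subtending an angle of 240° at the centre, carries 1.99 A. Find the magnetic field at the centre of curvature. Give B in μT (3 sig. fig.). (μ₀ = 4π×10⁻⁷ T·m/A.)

B ≈ 79.4 μT

The Biot–Savart field of a circular arc at its centre is B = μ₀Iφ/(4πR), with φ = 4.189 rad.
B = (4π×10⁻⁷ × 1.99 × 4.189) / (4π × 0.0105) = 7.94×10⁻⁵ T.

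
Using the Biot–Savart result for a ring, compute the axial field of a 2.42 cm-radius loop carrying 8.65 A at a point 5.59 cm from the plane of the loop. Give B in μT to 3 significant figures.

On the axis of a circular loop, B = μ₀IR² / [2(R²+z²)^(3/2)].
R² + z² = (0.0242)² + (0.0559)² = 0.00371 m², and (R²+z²)^(3/2) = 2.26×10⁻⁴ m³.
B = (4π×10⁻⁷ × 8.65 × 0.0005856) / (2 × 2.26×10⁻⁴) = 1.41×10⁻⁵ T.

B ≈ 14.1 μT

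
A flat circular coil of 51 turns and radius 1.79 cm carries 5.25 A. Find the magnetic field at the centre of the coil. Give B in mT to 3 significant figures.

B ≈ 9.40 mT

For an N-turn flat coil, B = Nμ₀I/(2R) with R = 0.0179 m.
B = 51 × 1.84×10⁻⁴ T = 9.40×10⁻³ T.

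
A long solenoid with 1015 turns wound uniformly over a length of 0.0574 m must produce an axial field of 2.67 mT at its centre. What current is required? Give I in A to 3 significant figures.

Inside a long solenoid B = μ₀nI with n = 1.768×10⁴ m⁻¹, so I = B/(μ₀n).
I = 2.67×10⁻³ / (4π×10⁻⁷ × 1.768×10⁴) = 0.120 A.

I ≈ 0.120 A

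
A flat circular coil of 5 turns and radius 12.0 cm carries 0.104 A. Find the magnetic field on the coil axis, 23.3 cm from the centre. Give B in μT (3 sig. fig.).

B ≈ 0.261 μT

For an N-turn flat coil, B = Nμ₀IR²/[2(R²+z²)^(3/2)] with R = 0.12 m, z = 0.233 m.
B = 5 × 5.23×10⁻⁸ T = 2.61×10⁻⁷ T.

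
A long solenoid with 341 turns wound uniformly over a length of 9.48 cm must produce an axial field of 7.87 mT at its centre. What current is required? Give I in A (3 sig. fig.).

Inside a long solenoid B = μ₀nI with n = 3597 m⁻¹, so I = B/(μ₀n).
I = 7.87×10⁻³ / (4π×10⁻⁷ × 3597) = 1.74 A.

I ≈ 1.74 A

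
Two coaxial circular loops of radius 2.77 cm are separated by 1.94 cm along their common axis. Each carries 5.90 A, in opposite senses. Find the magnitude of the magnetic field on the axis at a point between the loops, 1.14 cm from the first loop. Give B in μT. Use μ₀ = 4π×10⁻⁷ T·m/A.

Each loop contributes B = μ₀IR²/[2(R²+z²)^(3/2)] on the axis, with z measured from that loop.
Loop 1 (z = 0.0114 m): B₁ = 1.06×10⁻⁴ T. Loop 2 (z = 0.008 m): B₂ = 1.19×10⁻⁴ T.
The fields oppose: B = |B₁ − B₂| = 1.28×10⁻⁵ T.

B ≈ 12.8 μT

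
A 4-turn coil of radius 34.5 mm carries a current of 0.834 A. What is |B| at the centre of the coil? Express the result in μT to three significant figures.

B ≈ 60.8 μT

For an N-turn flat coil, B = Nμ₀I/(2R) with R = 0.0345 m.
B = 4 × 1.52×10⁻⁵ T = 6.08×10⁻⁵ T.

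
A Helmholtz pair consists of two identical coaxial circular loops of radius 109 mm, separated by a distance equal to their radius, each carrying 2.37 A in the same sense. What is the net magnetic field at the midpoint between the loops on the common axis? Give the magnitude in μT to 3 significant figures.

B ≈ 19.6 μT

Each loop contributes B = μ₀IR²/[2(R²+z²)^(3/2)] on the axis, with z measured from that loop.
Loop 1 (z = 0.0545 m): B₁ = 9.78×10⁻⁶ T. Loop 2 (z = 0.0545 m): B₂ = 9.78×10⁻⁶ T.
The fields add: B = B₁ + B₂ = 1.96×10⁻⁵ T.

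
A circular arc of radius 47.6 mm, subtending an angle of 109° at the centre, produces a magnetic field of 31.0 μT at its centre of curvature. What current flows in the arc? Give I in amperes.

I ≈ 7.76 A

For a circular arc, B = μ₀Iφ/(4πR) with φ in radians; here φ = 1.902 rad.
So I = 4πRB/(μ₀φ) = 4π × 0.0476 × 3.10×10⁻⁵ / (4π×10⁻⁷ × 1.902) = 7.76 A.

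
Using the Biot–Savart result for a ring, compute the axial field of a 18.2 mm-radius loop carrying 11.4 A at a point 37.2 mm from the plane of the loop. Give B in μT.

On the axis of a circular loop, B = μ₀IR² / [2(R²+z²)^(3/2)].
R² + z² = (0.0182)² + (0.0372)² = 0.001715 m², and (R²+z²)^(3/2) = 7.10×10⁻⁵ m³.
B = (4π×10⁻⁷ × 11.4 × 0.0003312) / (2 × 7.10×10⁻⁵) = 3.34×10⁻⁵ T.

B ≈ 33.4 μT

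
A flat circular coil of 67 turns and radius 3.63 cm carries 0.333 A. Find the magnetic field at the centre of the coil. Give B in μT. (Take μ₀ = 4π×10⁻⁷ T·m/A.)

For an N-turn flat coil, B = Nμ₀I/(2R) with R = 0.0363 m.
B = 67 × 5.76×10⁻⁶ T = 3.86×10⁻⁴ T.

B ≈ 386 μT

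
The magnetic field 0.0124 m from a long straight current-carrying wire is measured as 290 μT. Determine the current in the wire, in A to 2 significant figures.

I ≈ 18 A

For a long straight wire B = μ₀I/(2πd), so I = 2πdB/μ₀.
I = 2π × 0.0124 × 2.90×10⁻⁴ / (4π×10⁻⁷) = 18.0 A.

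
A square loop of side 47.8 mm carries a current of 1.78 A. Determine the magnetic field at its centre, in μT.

Each side is a finite straight segment at perpendicular distance d = a/(2 tan(π/4)) = 0.0239 m from the centre, with end-angles ±π/4.
One side contributes B₁ = (μ₀I/4πd)·2 sin(π/4) = 1.05×10⁻⁵ T.
All 4 sides add in the same direction: B = 4 × 1.05×10⁻⁵ = 4.21×10⁻⁵ T.

B ≈ 42.1 μT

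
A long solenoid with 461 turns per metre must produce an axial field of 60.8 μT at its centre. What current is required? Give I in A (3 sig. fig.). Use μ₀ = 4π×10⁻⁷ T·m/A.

Inside a long solenoid B = μ₀nI with n = 461 m⁻¹, so I = B/(μ₀n).
I = 6.08×10⁻⁵ / (4π×10⁻⁷ × 461) = 0.105 A.

I ≈ 0.105 A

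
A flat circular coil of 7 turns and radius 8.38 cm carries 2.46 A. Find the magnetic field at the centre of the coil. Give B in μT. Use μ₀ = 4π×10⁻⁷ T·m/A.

B ≈ 129 μT

For an N-turn flat coil, B = Nμ₀I/(2R) with R = 0.0838 m.
B = 7 × 1.84×10⁻⁵ T = 1.29×10⁻⁴ T.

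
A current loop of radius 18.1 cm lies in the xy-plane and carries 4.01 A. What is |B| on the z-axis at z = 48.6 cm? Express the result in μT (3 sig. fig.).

On the axis of a circular loop, B = μ₀IR² / [2(R²+z²)^(3/2)].
R² + z² = (0.181)² + (0.486)² = 0.269 m², and (R²+z²)^(3/2) = 0.139 m³.
B = (4π×10⁻⁷ × 4.01 × 0.03276) / (2 × 0.139) = 5.92×10⁻⁷ T.

B ≈ 0.592 μT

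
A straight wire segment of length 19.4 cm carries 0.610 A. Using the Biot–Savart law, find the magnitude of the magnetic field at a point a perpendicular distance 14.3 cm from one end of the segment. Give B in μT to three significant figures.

B ≈ 0.343 μT

For a finite straight segment, B = (μ₀I/4πd)(sinθ₁ + sinθ₂), where θ₁, θ₂ are the angles from the perpendicular to each end.
The perpendicular foot is at one end, so the two end-offsets along the wire are 0 and L = 0.194 m.
sinθ₁ = 0/√(0²+0.143²) = 0.0000; sinθ₂ = 0.194/√(0.194²+0.143²) = 0.8050.
B = (4π×10⁻⁷ × 0.610) / (4π × 0.143) × (0.0000 + 0.8050) = 3.43×10⁻⁷ T.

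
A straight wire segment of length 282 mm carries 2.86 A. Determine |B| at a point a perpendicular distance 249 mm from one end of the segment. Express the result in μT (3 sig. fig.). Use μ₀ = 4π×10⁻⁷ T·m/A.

B ≈ 0.861 μT

For a finite straight segment, B = (μ₀I/4πd)(sinθ₁ + sinθ₂), where θ₁, θ₂ are the angles from the perpendicular to each end.
The perpendicular foot is at one end, so the two end-offsets along the wire are 0 and L = 0.282 m.
sinθ₁ = 0/√(0²+0.249²) = 0.0000; sinθ₂ = 0.282/√(0.282²+0.249²) = 0.7496.
B = (4π×10⁻⁷ × 2.86) / (4π × 0.249) × (0.0000 + 0.7496) = 8.61×10⁻⁷ T.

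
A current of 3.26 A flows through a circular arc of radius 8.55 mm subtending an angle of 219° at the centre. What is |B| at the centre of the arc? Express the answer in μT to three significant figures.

B ≈ 146 μT

The Biot–Savart field of a circular arc at its centre is B = μ₀Iφ/(4πR), with φ = 3.822 rad.
B = (4π×10⁻⁷ × 3.26 × 3.822) / (4π × 0.00855) = 1.46×10⁻⁴ T.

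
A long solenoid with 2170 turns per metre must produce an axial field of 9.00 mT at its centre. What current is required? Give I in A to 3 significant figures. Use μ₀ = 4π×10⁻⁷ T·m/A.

Inside a long solenoid B = μ₀nI with n = 2170 m⁻¹, so I = B/(μ₀n).
I = 9.00×10⁻³ / (4π×10⁻⁷ × 2170) = 3.30 A.

I ≈ 3.30 A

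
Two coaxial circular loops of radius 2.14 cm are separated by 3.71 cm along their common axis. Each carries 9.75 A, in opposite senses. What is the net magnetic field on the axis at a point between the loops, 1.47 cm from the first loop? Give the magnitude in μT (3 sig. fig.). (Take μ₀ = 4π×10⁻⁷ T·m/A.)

B ≈ 66.0 μT

Each loop contributes B = μ₀IR²/[2(R²+z²)^(3/2)] on the axis, with z measured from that loop.
Loop 1 (z = 0.0147 m): B₁ = 1.60×10⁻⁴ T. Loop 2 (z = 0.0224 m): B₂ = 9.44×10⁻⁵ T.
The fields oppose: B = |B₁ − B₂| = 6.60×10⁻⁵ T.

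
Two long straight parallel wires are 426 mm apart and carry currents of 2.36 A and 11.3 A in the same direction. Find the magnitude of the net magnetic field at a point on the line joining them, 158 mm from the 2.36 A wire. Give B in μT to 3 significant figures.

Each long wire gives B = μ₀I/(2πd). Distances are d₁ = 0.158 m and d₂ = 0.268 m.
B₁ = 2.99×10⁻⁶ T, B₂ = 8.43×10⁻⁶ T.
Between parallel currents the two contributions point in opposite directions, so they subtract. B = |B₁ − B₂| = |2.99×10⁻⁶ − 8.43×10⁻⁶| = 5.45×10⁻⁶ T.

B ≈ 5.45 μT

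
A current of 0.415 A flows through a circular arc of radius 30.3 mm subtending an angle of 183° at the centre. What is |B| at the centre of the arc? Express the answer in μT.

The Biot–Savart field of a circular arc at its centre is B = μ₀Iφ/(4πR), with φ = 3.194 rad.
B = (4π×10⁻⁷ × 0.415 × 3.194) / (4π × 0.0303) = 4.37×10⁻⁶ T.

B ≈ 4.37 μT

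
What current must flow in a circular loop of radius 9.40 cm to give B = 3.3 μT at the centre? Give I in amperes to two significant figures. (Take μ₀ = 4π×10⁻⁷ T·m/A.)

I ≈ 0.49 A

At the centre of a circular loop B = μ₀I/(2R), so I = 2RB/μ₀.
With R = 0.094 m, I = 2 × 0.094 × 3.30×10⁻⁶ / (4π×10⁻⁷) = 0.494 A.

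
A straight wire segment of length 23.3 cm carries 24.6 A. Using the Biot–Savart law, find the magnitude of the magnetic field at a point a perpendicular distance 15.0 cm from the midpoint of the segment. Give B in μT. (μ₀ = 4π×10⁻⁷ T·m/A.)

For a finite straight segment, B = (μ₀I/4πd)(sinθ₁ + sinθ₂), where θ₁, θ₂ are the angles from the perpendicular to each end.
The perpendicular from the point meets the wire at its midpoint, so each end is L/2 = 0.1165 m away along the wire.
sinθ₁ = 0.1165/√(0.1165²+0.15²) = 0.6134; sinθ₂ = 0.1165/√(0.1165²+0.15²) = 0.6134.
B = (4π×10⁻⁷ × 24.6) / (4π × 0.15) × (0.6134 + 0.6134) = 2.01×10⁻⁵ T.

B ≈ 20.1 μT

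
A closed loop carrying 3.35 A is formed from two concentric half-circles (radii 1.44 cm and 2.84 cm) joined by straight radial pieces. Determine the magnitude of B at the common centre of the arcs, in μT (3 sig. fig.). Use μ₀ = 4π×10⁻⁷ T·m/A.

B ≈ 36.0 μT

The radial connectors point toward the centre, so dl × r̂ = 0 and they contribute nothing.
Each semicircle gives μ₀I/(4R): inner arc 7.31×10⁻⁵ T, outer arc 3.71×10⁻⁵ T.
The two arcs carry current in opposite angular senses, so their fields oppose: B = |7.31×10⁻⁵ − 3.71×10⁻⁵| = 3.60×10⁻⁵ T.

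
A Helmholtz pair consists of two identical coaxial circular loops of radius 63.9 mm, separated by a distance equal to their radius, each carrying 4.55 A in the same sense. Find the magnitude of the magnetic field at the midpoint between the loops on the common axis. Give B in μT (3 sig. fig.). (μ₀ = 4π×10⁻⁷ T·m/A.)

B ≈ 64.0 μT

Each loop contributes B = μ₀IR²/[2(R²+z²)^(3/2)] on the axis, with z measured from that loop.
Loop 1 (z = 0.03195 m): B₁ = 3.20×10⁻⁵ T. Loop 2 (z = 0.03195 m): B₂ = 3.20×10⁻⁵ T.
The fields add: B = B₁ + B₂ = 6.40×10⁻⁵ T.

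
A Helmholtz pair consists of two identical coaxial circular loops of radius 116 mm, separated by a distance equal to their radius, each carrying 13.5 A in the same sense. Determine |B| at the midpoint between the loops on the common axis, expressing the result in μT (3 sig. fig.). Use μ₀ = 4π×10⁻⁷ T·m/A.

Each loop contributes B = μ₀IR²/[2(R²+z²)^(3/2)] on the axis, with z measured from that loop.
Loop 1 (z = 0.058 m): B₁ = 5.23×10⁻⁵ T. Loop 2 (z = 0.058 m): B₂ = 5.23×10⁻⁵ T.
The fields add: B = B₁ + B₂ = 1.05×10⁻⁴ T.

B ≈ 105 μT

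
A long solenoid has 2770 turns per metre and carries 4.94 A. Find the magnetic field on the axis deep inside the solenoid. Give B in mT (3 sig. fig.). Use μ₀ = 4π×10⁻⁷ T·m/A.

Inside a long solenoid, B = μ₀nI with n = 2770 turns/m.
B = 4π×10⁻⁷ × 2770 × 4.94 = 1.72×10⁻² T.

B ≈ 17.2 mT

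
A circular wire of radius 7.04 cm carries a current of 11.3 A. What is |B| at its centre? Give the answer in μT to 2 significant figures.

At the centre of a circular loop the Biot–Savart law gives B = μ₀I/(2R).
B = (4π×10⁻⁷ × 11.3) / (2 × 0.0704) = 1.01×10⁻⁴ T.

B ≈ 100 μT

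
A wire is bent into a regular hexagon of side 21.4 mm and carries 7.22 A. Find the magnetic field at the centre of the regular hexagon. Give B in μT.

Each side is a finite straight segment at perpendicular distance d = a/(2 tan(π/6)) = 0.01853 m from the centre, with end-angles ±π/6.
One side contributes B₁ = (μ₀I/4πd)·2 sin(π/6) = 3.90×10⁻⁵ T.
All 6 sides add in the same direction: B = 6 × 3.90×10⁻⁵ = 2.34×10⁻⁴ T.

B ≈ 234 μT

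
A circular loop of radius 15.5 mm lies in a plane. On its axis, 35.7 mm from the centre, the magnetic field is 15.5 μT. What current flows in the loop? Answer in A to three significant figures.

On the axis of a loop, B = μ₀IR²/[2(R²+z²)^(3/2)], so I = 2B(R²+z²)^(3/2)/(μ₀R²).
R² + z² = 0.0002402 + 0.001274 = 0.001515 m²; raised to 3/2 gives 5.90×10⁻⁵ m³.
I = 2 × 1.55×10⁻⁵ × 5.90×10⁻⁵ / (1.26×10⁻⁶ × 0.0002402) = 6.05 A.

I ≈ 6.05 A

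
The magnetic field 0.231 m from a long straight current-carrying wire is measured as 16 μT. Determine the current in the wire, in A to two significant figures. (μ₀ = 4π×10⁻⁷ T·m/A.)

For a long straight wire B = μ₀I/(2πd), so I = 2πdB/μ₀.
I = 2π × 0.231 × 1.60×10⁻⁵ / (4π×10⁻⁷) = 18.5 A.

I ≈ 18 A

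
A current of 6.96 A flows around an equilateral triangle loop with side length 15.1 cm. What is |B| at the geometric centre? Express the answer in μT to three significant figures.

Each side is a finite straight segment at perpendicular distance d = a/(2 tan(π/3)) = 0.04359 m from the centre, with end-angles ±π/3.
One side contributes B₁ = (μ₀I/4πd)·2 sin(π/3) = 2.77×10⁻⁵ T.
All 3 sides add in the same direction: B = 3 × 2.77×10⁻⁵ = 8.30×10⁻⁵ T.

B ≈ 83.0 μT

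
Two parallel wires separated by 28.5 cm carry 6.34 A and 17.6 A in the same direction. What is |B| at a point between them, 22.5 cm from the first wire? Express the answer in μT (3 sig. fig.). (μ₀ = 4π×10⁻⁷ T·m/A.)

Each long wire gives B = μ₀I/(2πd). Distances are d₁ = 0.225 m and d₂ = 0.06 m.
B₁ = 5.64×10⁻⁶ T, B₂ = 5.87×10⁻⁵ T.
Between parallel currents the two contributions point in opposite directions, so they subtract. B = |B₁ − B₂| = |5.64×10⁻⁶ − 5.87×10⁻⁵| = 5.30×10⁻⁵ T.

B ≈ 53.0 μT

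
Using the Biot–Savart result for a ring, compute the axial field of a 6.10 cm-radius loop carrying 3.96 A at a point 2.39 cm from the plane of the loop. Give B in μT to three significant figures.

B ≈ 32.9 μT

On the axis of a circular loop, B = μ₀IR² / [2(R²+z²)^(3/2)].
R² + z² = (0.061)² + (0.0239)² = 0.004292 m², and (R²+z²)^(3/2) = 2.81×10⁻⁴ m³.
B = (4π×10⁻⁷ × 3.96 × 0.003721) / (2 × 2.81×10⁻⁴) = 3.29×10⁻⁵ T.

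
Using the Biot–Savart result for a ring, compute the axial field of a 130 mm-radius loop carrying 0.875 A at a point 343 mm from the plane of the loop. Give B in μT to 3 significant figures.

B ≈ 0.188 μT

On the axis of a circular loop, B = μ₀IR² / [2(R²+z²)^(3/2)].
R² + z² = (0.13)² + (0.343)² = 0.1345 m², and (R²+z²)^(3/2) = 4.94×10⁻² m³.
B = (4π×10⁻⁷ × 0.875 × 0.0169) / (2 × 4.94×10⁻²) = 1.88×10⁻⁷ T.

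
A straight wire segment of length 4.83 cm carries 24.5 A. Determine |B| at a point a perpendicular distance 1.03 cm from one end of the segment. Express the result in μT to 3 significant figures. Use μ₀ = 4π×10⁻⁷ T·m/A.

For a finite straight segment, B = (μ₀I/4πd)(sinθ₁ + sinθ₂), where θ₁, θ₂ are the angles from the perpendicular to each end.
The perpendicular foot is at one end, so the two end-offsets along the wire are 0 and L = 0.0483 m.
sinθ₁ = 0/√(0²+0.0103²) = 0.0000; sinθ₂ = 0.0483/√(0.0483²+0.0103²) = 0.9780.
B = (4π×10⁻⁷ × 24.5) / (4π × 0.0103) × (0.0000 + 0.9780) = 2.33×10⁻⁴ T.

B ≈ 233 μT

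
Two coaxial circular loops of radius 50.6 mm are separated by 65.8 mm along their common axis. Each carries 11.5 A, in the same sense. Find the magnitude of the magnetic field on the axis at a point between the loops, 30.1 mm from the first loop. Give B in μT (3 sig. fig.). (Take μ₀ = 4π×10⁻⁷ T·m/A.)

Each loop contributes B = μ₀IR²/[2(R²+z²)^(3/2)] on the axis, with z measured from that loop.
Loop 1 (z = 0.0301 m): B₁ = 9.06×10⁻⁵ T. Loop 2 (z = 0.0357 m): B₂ = 7.79×10⁻⁵ T.
The fields add: B = B₁ + B₂ = 1.69×10⁻⁴ T.

B ≈ 169 μT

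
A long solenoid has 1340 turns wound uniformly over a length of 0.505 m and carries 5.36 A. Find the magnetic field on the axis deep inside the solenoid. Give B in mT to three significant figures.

Inside a long solenoid, B = μ₀nI with n = 2653 turns/m.
B = 4π×10⁻⁷ × 2653 × 5.36 = 1.79×10⁻² T.

B ≈ 17.9 mT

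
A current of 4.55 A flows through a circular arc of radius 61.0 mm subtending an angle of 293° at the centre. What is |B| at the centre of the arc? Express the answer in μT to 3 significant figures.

The Biot–Savart field of a circular arc at its centre is B = μ₀Iφ/(4πR), with φ = 5.114 rad.
B = (4π×10⁻⁷ × 4.55 × 5.114) / (4π × 0.061) = 3.81×10⁻⁵ T.

B ≈ 38.1 μT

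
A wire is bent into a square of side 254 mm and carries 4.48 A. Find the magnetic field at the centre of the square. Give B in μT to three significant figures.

Each side is a finite straight segment at perpendicular distance d = a/(2 tan(π/4)) = 0.127 m from the centre, with end-angles ±π/4.
One side contributes B₁ = (μ₀I/4πd)·2 sin(π/4) = 4.99×10⁻⁶ T.
All 4 sides add in the same direction: B = 4 × 4.99×10⁻⁶ = 2.00×10⁻⁵ T.

B ≈ 20.0 μT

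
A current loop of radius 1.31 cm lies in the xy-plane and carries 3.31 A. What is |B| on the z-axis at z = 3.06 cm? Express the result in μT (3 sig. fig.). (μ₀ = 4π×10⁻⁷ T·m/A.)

B ≈ 9.68 μT

On the axis of a circular loop, B = μ₀IR² / [2(R²+z²)^(3/2)].
R² + z² = (0.0131)² + (0.0306)² = 0.001108 m², and (R²+z²)^(3/2) = 3.69×10⁻⁵ m³.
B = (4π×10⁻⁷ × 3.31 × 0.0001716) / (2 × 3.69×10⁻⁵) = 9.68×10⁻⁶ T.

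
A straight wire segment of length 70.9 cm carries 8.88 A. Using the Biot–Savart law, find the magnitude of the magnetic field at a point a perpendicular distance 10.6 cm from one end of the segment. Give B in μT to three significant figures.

B ≈ 8.29 μT

For a finite straight segment, B = (μ₀I/4πd)(sinθ₁ + sinθ₂), where θ₁, θ₂ are the angles from the perpendicular to each end.
The perpendicular foot is at one end, so the two end-offsets along the wire are 0 and L = 0.709 m.
sinθ₁ = 0/√(0²+0.106²) = 0.0000; sinθ₂ = 0.709/√(0.709²+0.106²) = 0.9890.
B = (4π×10⁻⁷ × 8.88) / (4π × 0.106) × (0.0000 + 0.9890) = 8.29×10⁻⁶ T.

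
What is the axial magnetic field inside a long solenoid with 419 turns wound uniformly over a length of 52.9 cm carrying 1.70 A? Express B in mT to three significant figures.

B ≈ 1.69 mT

Inside a long solenoid, B = μ₀nI with n = 792.1 turns/m.
B = 4π×10⁻⁷ × 792.1 × 1.70 = 1.69×10⁻³ T.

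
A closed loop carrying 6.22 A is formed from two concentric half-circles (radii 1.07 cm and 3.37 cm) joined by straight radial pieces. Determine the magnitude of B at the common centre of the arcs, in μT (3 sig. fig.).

B ≈ 125 μT

The radial connectors point toward the centre, so dl × r̂ = 0 and they contribute nothing.
Each semicircle gives μ₀I/(4R): inner arc 1.83×10⁻⁴ T, outer arc 5.80×10⁻⁵ T.
The two arcs carry current in opposite angular senses, so their fields oppose: B = |1.83×10⁻⁴ − 5.80×10⁻⁵| = 1.25×10⁻⁴ T.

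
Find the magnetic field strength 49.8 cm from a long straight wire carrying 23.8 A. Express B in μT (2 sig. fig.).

For an infinitely long straight wire, B = μ₀I/(2πd).
B = (4π×10⁻⁷ × 23.8) / (2π × 0.498) = 9.56×10⁻⁶ T.

B ≈ 9.6 μT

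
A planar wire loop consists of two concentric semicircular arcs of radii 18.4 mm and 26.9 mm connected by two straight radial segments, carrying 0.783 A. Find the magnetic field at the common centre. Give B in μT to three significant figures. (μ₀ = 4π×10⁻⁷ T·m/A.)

B ≈ 4.22 μT

The radial connectors point toward the centre, so dl × r̂ = 0 and they contribute nothing.
Each semicircle gives μ₀I/(4R): inner arc 1.34×10⁻⁵ T, outer arc 9.14×10⁻⁶ T.
The two arcs carry current in opposite angular senses, so their fields oppose: B = |1.34×10⁻⁵ − 9.14×10⁻⁶| = 4.22×10⁻⁶ T.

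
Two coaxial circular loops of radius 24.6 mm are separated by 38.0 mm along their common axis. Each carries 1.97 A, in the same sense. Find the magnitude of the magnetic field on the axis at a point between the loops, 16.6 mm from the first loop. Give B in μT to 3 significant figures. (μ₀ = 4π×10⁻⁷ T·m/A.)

Each loop contributes B = μ₀IR²/[2(R²+z²)^(3/2)] on the axis, with z measured from that loop.
Loop 1 (z = 0.0166 m): B₁ = 2.87×10⁻⁵ T. Loop 2 (z = 0.0214 m): B₂ = 2.16×10⁻⁵ T.
The fields add: B = B₁ + B₂ = 5.03×10⁻⁵ T.

B ≈ 50.3 μT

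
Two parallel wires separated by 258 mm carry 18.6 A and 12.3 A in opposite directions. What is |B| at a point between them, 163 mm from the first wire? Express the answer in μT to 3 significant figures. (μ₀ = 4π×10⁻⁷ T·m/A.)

Each long wire gives B = μ₀I/(2πd). Distances are d₁ = 0.163 m and d₂ = 0.095 m.
B₁ = 2.28×10⁻⁵ T, B₂ = 2.59×10⁻⁵ T.
Between antiparallel currents both contributions point the same way, so they add. B = B₁ + B₂ = 2.28×10⁻⁵ + 2.59×10⁻⁵ = 4.87×10⁻⁵ T.

B ≈ 48.7 μT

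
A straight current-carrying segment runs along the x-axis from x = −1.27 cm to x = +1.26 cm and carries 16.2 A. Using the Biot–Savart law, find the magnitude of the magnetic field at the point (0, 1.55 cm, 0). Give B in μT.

For a finite straight segment, B = (μ₀I/4πd)(sinθ₁ + sinθ₂), where θ₁, θ₂ are the angles from the perpendicular to each end.
The perpendicular distance is d = 0.0155 m; the end-offsets along the wire are a = 0.0127 m and b = 0.0126 m.
sinθ₁ = 0.0127/√(0.0127²+0.0155²) = 0.6338; sinθ₂ = 0.0126/√(0.0126²+0.0155²) = 0.6308.
B = (4π×10⁻⁷ × 16.2) / (4π × 0.0155) × (0.6338 + 0.6308) = 1.32×10⁻⁴ T.

B ≈ 132 μT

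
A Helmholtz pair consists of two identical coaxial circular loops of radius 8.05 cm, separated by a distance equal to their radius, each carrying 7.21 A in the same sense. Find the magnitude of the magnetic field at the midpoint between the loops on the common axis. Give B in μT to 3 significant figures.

B ≈ 80.5 μT

Each loop contributes B = μ₀IR²/[2(R²+z²)^(3/2)] on the axis, with z measured from that loop.
Loop 1 (z = 0.04025 m): B₁ = 4.03×10⁻⁵ T. Loop 2 (z = 0.04025 m): B₂ = 4.03×10⁻⁵ T.
The fields add: B = B₁ + B₂ = 8.05×10⁻⁵ T.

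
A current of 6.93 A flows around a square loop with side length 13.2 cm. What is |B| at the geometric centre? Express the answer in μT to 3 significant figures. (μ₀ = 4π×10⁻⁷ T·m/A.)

Each side is a finite straight segment at perpendicular distance d = a/(2 tan(π/4)) = 0.066 m from the centre, with end-angles ±π/4.
One side contributes B₁ = (μ₀I/4πd)·2 sin(π/4) = 1.48×10⁻⁵ T.
All 4 sides add in the same direction: B = 4 × 1.48×10⁻⁵ = 5.94×10⁻⁵ T.

B ≈ 59.4 μT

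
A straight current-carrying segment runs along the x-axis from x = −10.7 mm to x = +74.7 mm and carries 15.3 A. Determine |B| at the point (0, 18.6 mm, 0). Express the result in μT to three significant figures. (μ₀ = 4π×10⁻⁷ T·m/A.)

For a finite straight segment, B = (μ₀I/4πd)(sinθ₁ + sinθ₂), where θ₁, θ₂ are the angles from the perpendicular to each end.
The perpendicular distance is d = 0.0186 m; the end-offsets along the wire are a = 0.0107 m and b = 0.0747 m.
sinθ₁ = 0.0107/√(0.0107²+0.0186²) = 0.4986; sinθ₂ = 0.0747/√(0.0747²+0.0186²) = 0.9704.
B = (4π×10⁻⁷ × 15.3) / (4π × 0.0186) × (0.4986 + 0.9704) = 1.21×10⁻⁴ T.

B ≈ 121 μT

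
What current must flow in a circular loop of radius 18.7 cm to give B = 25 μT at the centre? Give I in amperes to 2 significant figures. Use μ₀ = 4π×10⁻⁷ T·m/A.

At the centre of a circular loop B = μ₀I/(2R), so I = 2RB/μ₀.
With R = 0.187 m, I = 2 × 0.187 × 2.50×10⁻⁵ / (4π×10⁻⁷) = 7.44 A.

I ≈ 7.4 A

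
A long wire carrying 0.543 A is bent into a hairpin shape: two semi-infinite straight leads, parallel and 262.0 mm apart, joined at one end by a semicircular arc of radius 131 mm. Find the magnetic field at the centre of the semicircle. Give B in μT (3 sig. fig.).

B ≈ 2.13 μT

The semicircular arc contributes B_arc = μ₀I·π/(4πR) = μ₀I/(4R) = 1.30×10⁻⁶ T.
Each semi-infinite lead is at perpendicular distance R = 0.131 m from the centre, with the perpendicular foot at its near end, so it contributes μ₀I/(4πR); both point the same way, together 8.29×10⁻⁷ T.
Arc and leads all point the same direction: B = 1.30×10⁻⁶ + 8.29×10⁻⁷ = 2.13×10⁻⁶ T.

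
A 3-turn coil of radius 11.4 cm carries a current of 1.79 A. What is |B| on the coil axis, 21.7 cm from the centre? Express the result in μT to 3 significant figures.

For an N-turn flat coil, B = Nμ₀IR²/[2(R²+z²)^(3/2)] with R = 0.114 m, z = 0.217 m.
B = 3 × 9.92×10⁻⁷ T = 2.98×10⁻⁶ T.

B ≈ 2.98 μT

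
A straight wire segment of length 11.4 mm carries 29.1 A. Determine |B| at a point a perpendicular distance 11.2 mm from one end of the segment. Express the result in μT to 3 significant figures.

For a finite straight segment, B = (μ₀I/4πd)(sinθ₁ + sinθ₂), where θ₁, θ₂ are the angles from the perpendicular to each end.
The perpendicular foot is at one end, so the two end-offsets along the wire are 0 and L = 0.0114 m.
sinθ₁ = 0/√(0²+0.0112²) = 0.0000; sinθ₂ = 0.0114/√(0.0114²+0.0112²) = 0.7133.
B = (4π×10⁻⁷ × 29.1) / (4π × 0.0112) × (0.0000 + 0.7133) = 1.85×10⁻⁴ T.

B ≈ 185 μT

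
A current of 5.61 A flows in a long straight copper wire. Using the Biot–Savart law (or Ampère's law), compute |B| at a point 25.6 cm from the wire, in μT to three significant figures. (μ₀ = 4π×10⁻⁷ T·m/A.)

For an infinitely long straight wire, B = μ₀I/(2πd).
B = (4π×10⁻⁷ × 5.61) / (2π × 0.256) = 4.38×10⁻⁶ T.

B ≈ 4.38 μT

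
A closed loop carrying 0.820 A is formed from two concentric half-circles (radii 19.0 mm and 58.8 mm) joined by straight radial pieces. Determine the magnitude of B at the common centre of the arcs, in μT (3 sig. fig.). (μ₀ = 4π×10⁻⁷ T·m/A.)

B ≈ 9.18 μT

The radial connectors point toward the centre, so dl × r̂ = 0 and they contribute nothing.
Each semicircle gives μ₀I/(4R): inner arc 1.36×10⁻⁵ T, outer arc 4.38×10⁻⁶ T.
The two arcs carry current in opposite angular senses, so their fields oppose: B = |1.36×10⁻⁵ − 4.38×10⁻⁶| = 9.18×10⁻⁶ T.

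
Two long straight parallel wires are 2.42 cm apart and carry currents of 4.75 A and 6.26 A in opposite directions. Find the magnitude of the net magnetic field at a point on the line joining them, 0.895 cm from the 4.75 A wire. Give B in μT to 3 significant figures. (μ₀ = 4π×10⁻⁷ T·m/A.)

Each long wire gives B = μ₀I/(2πd). Distances are d₁ = 0.00895 m and d₂ = 0.01525 m.
B₁ = 1.06×10⁻⁴ T, B₂ = 8.21×10⁻⁵ T.
Between antiparallel currents both contributions point the same way, so they add. B = B₁ + B₂ = 1.06×10⁻⁴ + 8.21×10⁻⁵ = 1.88×10⁻⁴ T.

B ≈ 188 μT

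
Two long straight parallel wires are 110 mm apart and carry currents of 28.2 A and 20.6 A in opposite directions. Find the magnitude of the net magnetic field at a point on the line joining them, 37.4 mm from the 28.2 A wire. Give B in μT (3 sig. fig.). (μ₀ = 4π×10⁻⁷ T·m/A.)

Each long wire gives B = μ₀I/(2πd). Distances are d₁ = 0.0374 m and d₂ = 0.0726 m.
B₁ = 1.51×10⁻⁴ T, B₂ = 5.67×10⁻⁵ T.
Between antiparallel currents both contributions point the same way, so they add. B = B₁ + B₂ = 1.51×10⁻⁴ + 5.67×10⁻⁵ = 2.08×10⁻⁴ T.

B ≈ 208 μT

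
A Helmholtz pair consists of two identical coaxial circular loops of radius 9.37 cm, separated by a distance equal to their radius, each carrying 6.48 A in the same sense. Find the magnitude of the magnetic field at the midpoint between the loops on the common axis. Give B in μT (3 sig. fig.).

B ≈ 62.2 μT

Each loop contributes B = μ₀IR²/[2(R²+z²)^(3/2)] on the axis, with z measured from that loop.
Loop 1 (z = 0.04685 m): B₁ = 3.11×10⁻⁵ T. Loop 2 (z = 0.04685 m): B₂ = 3.11×10⁻⁵ T.
The fields add: B = B₁ + B₂ = 6.22×10⁻⁵ T.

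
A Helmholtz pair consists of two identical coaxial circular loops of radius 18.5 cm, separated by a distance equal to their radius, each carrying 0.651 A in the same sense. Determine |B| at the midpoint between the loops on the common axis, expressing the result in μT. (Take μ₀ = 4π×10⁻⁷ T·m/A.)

Each loop contributes B = μ₀IR²/[2(R²+z²)^(3/2)] on the axis, with z measured from that loop.
Loop 1 (z = 0.0925 m): B₁ = 1.58×10⁻⁶ T. Loop 2 (z = 0.0925 m): B₂ = 1.58×10⁻⁶ T.
The fields add: B = B₁ + B₂ = 3.16×10⁻⁶ T.

B ≈ 3.16 μT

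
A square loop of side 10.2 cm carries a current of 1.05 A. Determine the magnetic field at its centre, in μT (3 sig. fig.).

Each side is a finite straight segment at perpendicular distance d = a/(2 tan(π/4)) = 0.051 m from the centre, with end-angles ±π/4.
One side contributes B₁ = (μ₀I/4πd)·2 sin(π/4) = 2.91×10⁻⁶ T.
All 4 sides add in the same direction: B = 4 × 2.91×10⁻⁶ = 1.16×10⁻⁵ T.

B ≈ 11.6 μT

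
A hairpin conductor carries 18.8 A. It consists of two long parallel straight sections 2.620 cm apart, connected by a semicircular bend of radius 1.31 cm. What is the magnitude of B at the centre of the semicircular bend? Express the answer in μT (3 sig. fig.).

The semicircular arc contributes B_arc = μ₀I·π/(4πR) = μ₀I/(4R) = 4.51×10⁻⁴ T.
Each semi-infinite lead is at perpendicular distance R = 0.0131 m from the centre, with the perpendicular foot at its near end, so it contributes μ₀I/(4πR); both point the same way, together 2.87×10⁻⁴ T.
Arc and leads all point the same direction: B = 4.51×10⁻⁴ + 2.87×10⁻⁴ = 7.38×10⁻⁴ T.

B ≈ 738 μT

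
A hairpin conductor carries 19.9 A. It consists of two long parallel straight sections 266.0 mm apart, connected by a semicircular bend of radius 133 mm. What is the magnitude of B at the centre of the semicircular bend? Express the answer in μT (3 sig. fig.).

The semicircular arc contributes B_arc = μ₀I·π/(4πR) = μ₀I/(4R) = 4.70×10⁻⁵ T.
Each semi-infinite lead is at perpendicular distance R = 0.133 m from the centre, with the perpendicular foot at its near end, so it contributes μ₀I/(4πR); both point the same way, together 2.99×10⁻⁵ T.
Arc and leads all point the same direction: B = 4.70×10⁻⁵ + 2.99×10⁻⁵ = 7.69×10⁻⁵ T.

B ≈ 76.9 μT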